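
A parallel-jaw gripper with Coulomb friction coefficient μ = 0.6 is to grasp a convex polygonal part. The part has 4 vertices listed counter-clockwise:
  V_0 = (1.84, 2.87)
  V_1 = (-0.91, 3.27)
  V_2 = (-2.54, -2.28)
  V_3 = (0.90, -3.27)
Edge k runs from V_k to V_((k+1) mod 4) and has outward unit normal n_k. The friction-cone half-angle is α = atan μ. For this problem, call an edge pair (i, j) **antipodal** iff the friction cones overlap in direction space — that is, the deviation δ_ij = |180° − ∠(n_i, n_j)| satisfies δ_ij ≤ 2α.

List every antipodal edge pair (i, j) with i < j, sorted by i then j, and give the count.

α = atan 0.6 = 30.96°;  2α = 61.93°
n_0 = (+0.1439, +0.9896)
n_1 = (-0.9595, +0.2818)
n_2 = (-0.2766, -0.9610)
n_3 = (+0.9885, -0.1513)
  (0,1): δ = 98.09°  ·
  (0,2): δ = 7.78°  ✓
  (0,3): δ = 89.57°  ·
  (1,2): δ = 89.69°  ·
  (1,3): δ = 7.66°  ✓
  (2,3): δ = 82.65°  ·
antipodal pairs: 2

count = 2; pairs: (0,2), (1,3)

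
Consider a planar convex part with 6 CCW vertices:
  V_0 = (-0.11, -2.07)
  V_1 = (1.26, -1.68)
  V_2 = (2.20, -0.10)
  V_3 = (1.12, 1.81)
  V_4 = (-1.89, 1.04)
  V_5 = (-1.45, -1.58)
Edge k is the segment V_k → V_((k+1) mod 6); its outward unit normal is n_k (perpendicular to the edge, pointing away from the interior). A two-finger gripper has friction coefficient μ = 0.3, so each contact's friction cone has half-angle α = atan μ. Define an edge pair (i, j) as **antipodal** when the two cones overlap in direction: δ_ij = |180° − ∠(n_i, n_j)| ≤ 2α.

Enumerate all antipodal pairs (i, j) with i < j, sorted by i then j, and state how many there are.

count = 2; pairs: (0,3), (2,4)

α = atan 0.3 = 16.70°;  2α = 33.40°
n_0 = (+0.2738, -0.9618)
n_1 = (+0.8594, -0.5113)
n_2 = (+0.8705, +0.4922)
n_3 = (-0.2478, +0.9688)
n_4 = (-0.9862, -0.1656)
n_5 = (-0.3434, -0.9392)
  (0,1): δ = 136.64°  ·
  (0,2): δ = 76.40°  ·
  (0,3): δ = 1.54°  ✓
  (0,4): δ = 83.64°  ·
  (0,5): δ = 144.02°  ·
  (1,2): δ = 119.76°  ·
  (1,3): δ = 44.90°  ·
  (1,4): δ = 40.28°  ·
  (1,5): δ = 100.66°  ·
  (2,3): δ = 105.14°  ·
  (2,4): δ = 19.95°  ✓
  (2,5): δ = 40.43°  ·
  (3,4): δ = 94.82°  ·
  (3,5): δ = 34.44°  ·
  (4,5): δ = 119.62°  ·
antipodal pairs: 2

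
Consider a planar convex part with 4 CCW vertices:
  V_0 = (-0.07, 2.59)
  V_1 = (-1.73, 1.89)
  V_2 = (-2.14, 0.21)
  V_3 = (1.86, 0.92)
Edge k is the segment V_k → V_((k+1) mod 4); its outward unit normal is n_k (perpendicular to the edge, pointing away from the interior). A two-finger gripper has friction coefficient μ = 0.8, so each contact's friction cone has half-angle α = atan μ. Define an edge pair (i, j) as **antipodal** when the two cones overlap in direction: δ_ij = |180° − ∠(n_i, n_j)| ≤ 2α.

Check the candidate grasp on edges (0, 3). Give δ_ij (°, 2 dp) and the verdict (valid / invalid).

α = atan 0.8 = 38.66°;  2α = 77.32°
edge 0: e_0 = (-1.66, -0.70);  n_0 = (-0.3886, +0.9214)
edge 3: e_3 = (-1.93, +1.67);  n_3 = (+0.6543, +0.7562)
∠(n_0, n_3) = 63.73°
δ = |180° − 63.73°| = 116.27°
116.27° > 2α = 77.32°  →  invalid

δ = 116.27°, invalid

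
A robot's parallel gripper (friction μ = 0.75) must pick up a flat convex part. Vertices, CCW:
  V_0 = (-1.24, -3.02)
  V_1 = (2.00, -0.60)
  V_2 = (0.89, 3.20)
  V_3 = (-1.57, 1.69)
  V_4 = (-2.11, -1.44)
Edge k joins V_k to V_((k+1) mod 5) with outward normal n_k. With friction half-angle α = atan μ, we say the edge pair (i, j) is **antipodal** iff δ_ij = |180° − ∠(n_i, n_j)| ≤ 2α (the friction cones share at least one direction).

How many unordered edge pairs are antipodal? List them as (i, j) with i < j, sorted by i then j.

α = atan 0.75 = 36.87°;  2α = 73.74°
n_0 = (+0.5984, -0.8012)
n_1 = (+0.9599, +0.2804)
n_2 = (-0.5231, +0.8523)
n_3 = (-0.9854, +0.1700)
n_4 = (-0.8760, -0.4823)
  (0,1): δ = 110.47°  ·
  (0,2): δ = 5.21°  ✓
  (0,3): δ = 43.45°  ✓
  (0,4): δ = 82.08°  ·
  (1,2): δ = 74.74°  ·
  (1,3): δ = 26.07°  ✓
  (1,4): δ = 12.56°  ✓
  (2,3): δ = 131.33°  ·
  (2,4): δ = 92.70°  ·
  (3,4): δ = 141.37°  ·
antipodal pairs: 4

count = 4; pairs: (0,2), (0,3), (1,3), (1,4)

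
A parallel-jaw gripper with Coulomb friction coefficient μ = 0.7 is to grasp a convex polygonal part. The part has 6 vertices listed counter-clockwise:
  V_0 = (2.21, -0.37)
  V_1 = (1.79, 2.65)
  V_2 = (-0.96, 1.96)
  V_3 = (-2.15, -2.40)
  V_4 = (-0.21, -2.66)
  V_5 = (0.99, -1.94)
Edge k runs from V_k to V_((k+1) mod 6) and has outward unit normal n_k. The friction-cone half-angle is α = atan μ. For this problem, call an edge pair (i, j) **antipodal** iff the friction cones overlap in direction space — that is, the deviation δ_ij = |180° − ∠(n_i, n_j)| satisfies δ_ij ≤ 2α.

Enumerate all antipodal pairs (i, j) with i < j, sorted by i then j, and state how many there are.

α = atan 0.7 = 34.99°;  2α = 69.98°
n_0 = (+0.9905, +0.1377)
n_1 = (-0.2434, +0.9699)
n_2 = (-0.9647, +0.2633)
n_3 = (-0.1328, -0.9911)
n_4 = (+0.5145, -0.8575)
n_5 = (+0.7896, -0.6136)
  (0,1): δ = 83.83°  ·
  (0,2): δ = 23.18°  ✓
  (0,3): δ = 74.45°  ·
  (0,4): δ = 113.05°  ·
  (0,5): δ = 134.23°  ·
  (1,2): δ = 119.35°  ·
  (1,3): δ = 21.72°  ✓
  (1,4): δ = 16.88°  ✓
  (1,5): δ = 38.07°  ✓
  (2,3): δ = 82.37°  ·
  (2,4): δ = 43.77°  ✓
  (2,5): δ = 22.58°  ✓
  (3,4): δ = 141.40°  ·
  (3,5): δ = 120.22°  ·
  (4,5): δ = 158.81°  ·
antipodal pairs: 6

count = 6; pairs: (0,2), (1,3), (1,4), (1,5), (2,4), (2,5)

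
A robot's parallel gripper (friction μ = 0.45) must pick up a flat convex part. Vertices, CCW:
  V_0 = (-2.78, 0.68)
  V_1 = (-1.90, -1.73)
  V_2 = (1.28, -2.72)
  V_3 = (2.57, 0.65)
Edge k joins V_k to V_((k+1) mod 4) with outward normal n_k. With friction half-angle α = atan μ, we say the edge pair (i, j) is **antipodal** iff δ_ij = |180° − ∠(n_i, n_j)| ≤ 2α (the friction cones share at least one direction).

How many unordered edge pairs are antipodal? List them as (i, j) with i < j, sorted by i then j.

count = 2; pairs: (0,2), (1,3)

α = atan 0.45 = 24.23°;  2α = 48.46°
n_0 = (-0.9393, -0.3430)
n_1 = (-0.2972, -0.9548)
n_2 = (+0.9339, -0.3575)
n_3 = (+0.0056, +1.0000)
  (0,1): δ = 127.35°  ·
  (0,2): δ = 41.01°  ✓
  (0,3): δ = 69.62°  ·
  (1,2): δ = 93.65°  ·
  (1,3): δ = 16.97°  ✓
  (2,3): δ = 69.37°  ·
antipodal pairs: 2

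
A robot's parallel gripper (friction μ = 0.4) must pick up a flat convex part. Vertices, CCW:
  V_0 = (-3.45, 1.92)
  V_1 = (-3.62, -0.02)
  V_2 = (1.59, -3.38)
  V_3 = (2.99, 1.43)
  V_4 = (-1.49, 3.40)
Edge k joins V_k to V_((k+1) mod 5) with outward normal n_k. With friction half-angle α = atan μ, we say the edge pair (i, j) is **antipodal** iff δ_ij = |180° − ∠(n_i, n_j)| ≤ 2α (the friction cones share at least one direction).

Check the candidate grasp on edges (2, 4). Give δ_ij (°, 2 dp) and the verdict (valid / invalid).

α = atan 0.4 = 21.80°;  2α = 43.60°
edge 2: e_2 = (+1.40, +4.81);  n_2 = (+0.9602, -0.2795)
edge 4: e_4 = (-1.96, -1.48);  n_4 = (-0.6026, +0.7980)
∠(n_2, n_4) = 143.28°
δ = |180° − 143.28°| = 36.72°
36.72° ≤ 2α = 43.60°  →  valid

δ = 36.72°, valid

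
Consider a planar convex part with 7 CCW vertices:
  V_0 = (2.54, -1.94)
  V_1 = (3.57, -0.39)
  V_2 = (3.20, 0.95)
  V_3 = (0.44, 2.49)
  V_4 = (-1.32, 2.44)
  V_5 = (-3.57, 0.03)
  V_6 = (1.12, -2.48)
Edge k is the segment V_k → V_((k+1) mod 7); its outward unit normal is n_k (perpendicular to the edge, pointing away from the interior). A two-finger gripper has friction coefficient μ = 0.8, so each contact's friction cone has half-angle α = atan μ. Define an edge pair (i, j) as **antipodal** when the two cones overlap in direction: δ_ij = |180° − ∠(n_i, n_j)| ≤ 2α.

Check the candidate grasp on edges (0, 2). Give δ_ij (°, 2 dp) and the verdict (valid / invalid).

α = atan 0.8 = 38.66°;  2α = 77.32°
edge 0: e_0 = (+1.03, +1.55);  n_0 = (+0.8329, -0.5535)
edge 2: e_2 = (-2.76, +1.54);  n_2 = (+0.4873, +0.8733)
∠(n_0, n_2) = 94.44°
δ = |180° − 94.44°| = 85.56°
85.56° > 2α = 77.32°  →  invalid

δ = 85.56°, invalid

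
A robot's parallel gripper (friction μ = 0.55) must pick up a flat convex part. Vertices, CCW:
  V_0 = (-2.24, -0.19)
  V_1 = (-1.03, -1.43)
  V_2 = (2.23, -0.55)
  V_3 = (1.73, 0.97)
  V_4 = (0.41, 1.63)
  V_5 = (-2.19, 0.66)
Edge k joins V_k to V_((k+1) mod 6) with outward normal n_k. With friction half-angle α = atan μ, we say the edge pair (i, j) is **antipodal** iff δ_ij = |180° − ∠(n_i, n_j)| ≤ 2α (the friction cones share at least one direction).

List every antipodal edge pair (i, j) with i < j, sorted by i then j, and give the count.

count = 5; pairs: (0,2), (0,3), (1,3), (1,4), (2,5)

α = atan 0.55 = 28.81°;  2α = 57.62°
n_0 = (-0.7157, -0.6984)
n_1 = (+0.2606, -0.9654)
n_2 = (+0.9499, +0.3125)
n_3 = (+0.4472, +0.8944)
n_4 = (-0.3495, +0.9369)
n_5 = (-0.9983, +0.0587)
  (0,1): δ = 119.19°  ·
  (0,2): δ = 26.09°  ✓
  (0,3): δ = 19.14°  ✓
  (0,4): δ = 66.16°  ·
  (0,5): δ = 132.34°  ·
  (1,2): δ = 86.90°  ·
  (1,3): δ = 41.67°  ✓
  (1,4): δ = 5.35°  ✓
  (1,5): δ = 71.53°  ·
  (2,3): δ = 134.77°  ·
  (2,4): δ = 87.75°  ·
  (2,5): δ = 21.57°  ✓
  (3,4): δ = 132.98°  ·
  (3,5): δ = 66.80°  ·
  (4,5): δ = 113.83°  ·
antipodal pairs: 5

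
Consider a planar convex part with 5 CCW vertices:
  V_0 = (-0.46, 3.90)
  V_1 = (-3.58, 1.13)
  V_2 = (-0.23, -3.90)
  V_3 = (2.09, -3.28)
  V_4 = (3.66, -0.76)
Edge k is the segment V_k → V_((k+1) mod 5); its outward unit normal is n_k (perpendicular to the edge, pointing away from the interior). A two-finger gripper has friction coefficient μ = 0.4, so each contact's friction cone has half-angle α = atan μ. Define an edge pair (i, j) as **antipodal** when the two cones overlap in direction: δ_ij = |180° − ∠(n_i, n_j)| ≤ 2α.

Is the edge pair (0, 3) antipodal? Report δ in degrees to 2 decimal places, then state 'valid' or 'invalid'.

δ = 16.48°, valid

α = atan 0.4 = 21.80°;  2α = 43.60°
edge 0: e_0 = (-3.12, -2.77);  n_0 = (-0.6639, +0.7478)
edge 3: e_3 = (+1.57, +2.52);  n_3 = (+0.8488, -0.5288)
∠(n_0, n_3) = 163.52°
δ = |180° − 163.52°| = 16.48°
16.48° ≤ 2α = 43.60°  →  valid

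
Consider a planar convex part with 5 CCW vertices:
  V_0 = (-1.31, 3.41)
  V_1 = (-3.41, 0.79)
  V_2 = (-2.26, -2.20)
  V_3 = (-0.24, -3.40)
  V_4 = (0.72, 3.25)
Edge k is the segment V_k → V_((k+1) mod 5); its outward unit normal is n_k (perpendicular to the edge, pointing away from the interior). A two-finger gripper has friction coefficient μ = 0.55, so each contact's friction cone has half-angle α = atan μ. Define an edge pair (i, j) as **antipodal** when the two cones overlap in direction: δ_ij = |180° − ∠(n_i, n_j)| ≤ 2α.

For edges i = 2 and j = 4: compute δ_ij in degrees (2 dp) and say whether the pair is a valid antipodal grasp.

δ = 26.21°, valid

α = atan 0.55 = 28.81°;  2α = 57.62°
edge 2: e_2 = (+2.02, -1.20);  n_2 = (-0.5107, -0.8597)
edge 4: e_4 = (-2.03, +0.16);  n_4 = (+0.0786, +0.9969)
∠(n_2, n_4) = 153.79°
δ = |180° − 153.79°| = 26.21°
26.21° ≤ 2α = 57.62°  →  valid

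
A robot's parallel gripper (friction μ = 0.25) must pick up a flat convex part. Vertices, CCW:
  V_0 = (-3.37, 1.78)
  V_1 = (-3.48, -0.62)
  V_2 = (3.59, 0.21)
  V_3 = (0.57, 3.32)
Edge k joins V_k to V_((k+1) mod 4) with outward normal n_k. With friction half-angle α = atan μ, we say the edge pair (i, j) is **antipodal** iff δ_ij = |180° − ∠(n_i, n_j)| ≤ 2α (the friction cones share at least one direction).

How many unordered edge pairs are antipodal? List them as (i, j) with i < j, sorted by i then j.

α = atan 0.25 = 14.04°;  2α = 28.07°
n_0 = (-0.9990, +0.0458)
n_1 = (+0.1166, -0.9932)
n_2 = (+0.7174, +0.6967)
n_3 = (-0.3640, +0.9314)
  (0,1): δ = 80.68°  ·
  (0,2): δ = 46.78°  ·
  (0,3): δ = 113.97°  ·
  (1,2): δ = 52.54°  ·
  (1,3): δ = 14.65°  ✓
  (2,3): δ = 112.81°  ·
antipodal pairs: 1

count = 1; pairs: (1,3)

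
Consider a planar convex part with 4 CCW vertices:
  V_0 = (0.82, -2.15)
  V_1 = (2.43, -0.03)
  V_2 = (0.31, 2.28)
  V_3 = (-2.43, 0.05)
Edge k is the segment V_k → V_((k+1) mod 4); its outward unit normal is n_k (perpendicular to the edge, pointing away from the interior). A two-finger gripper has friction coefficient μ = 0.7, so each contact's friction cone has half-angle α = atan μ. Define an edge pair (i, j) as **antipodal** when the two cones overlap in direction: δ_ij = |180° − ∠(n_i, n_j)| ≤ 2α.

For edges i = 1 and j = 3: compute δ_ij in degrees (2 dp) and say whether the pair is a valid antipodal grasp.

α = atan 0.7 = 34.99°;  2α = 69.98°
edge 1: e_1 = (-2.12, +2.31);  n_1 = (+0.7368, +0.6762)
edge 3: e_3 = (+3.25, -2.20);  n_3 = (-0.5606, -0.8281)
∠(n_1, n_3) = 166.64°
δ = |180° − 166.64°| = 13.36°
13.36° ≤ 2α = 69.98°  →  valid

δ = 13.36°, valid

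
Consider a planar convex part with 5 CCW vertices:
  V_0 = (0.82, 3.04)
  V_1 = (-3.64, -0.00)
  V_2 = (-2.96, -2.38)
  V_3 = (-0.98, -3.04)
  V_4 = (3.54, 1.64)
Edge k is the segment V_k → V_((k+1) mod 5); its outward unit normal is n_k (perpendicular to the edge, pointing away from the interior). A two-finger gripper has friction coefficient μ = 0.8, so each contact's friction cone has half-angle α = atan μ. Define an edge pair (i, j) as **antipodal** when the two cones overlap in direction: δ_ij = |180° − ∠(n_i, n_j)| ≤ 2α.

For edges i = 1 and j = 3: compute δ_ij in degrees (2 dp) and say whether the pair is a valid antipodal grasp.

δ = 59.95°, valid

α = atan 0.8 = 38.66°;  2α = 77.32°
edge 1: e_1 = (+0.68, -2.38);  n_1 = (-0.9615, -0.2747)
edge 3: e_3 = (+4.52, +4.68);  n_3 = (+0.7193, -0.6947)
∠(n_1, n_3) = 120.05°
δ = |180° − 120.05°| = 59.95°
59.95° ≤ 2α = 77.32°  →  valid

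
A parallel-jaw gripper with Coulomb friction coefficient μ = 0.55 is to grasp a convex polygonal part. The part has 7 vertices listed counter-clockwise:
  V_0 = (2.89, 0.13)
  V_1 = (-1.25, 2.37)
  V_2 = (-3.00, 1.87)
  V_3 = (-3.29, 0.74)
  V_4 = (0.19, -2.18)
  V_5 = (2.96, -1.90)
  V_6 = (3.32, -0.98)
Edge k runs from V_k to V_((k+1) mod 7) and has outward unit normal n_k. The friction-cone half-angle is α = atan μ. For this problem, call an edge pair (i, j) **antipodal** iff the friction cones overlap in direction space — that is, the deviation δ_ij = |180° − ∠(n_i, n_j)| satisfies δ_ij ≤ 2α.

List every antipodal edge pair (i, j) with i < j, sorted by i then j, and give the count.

count = 8; pairs: (0,3), (0,4), (1,3), (1,4), (1,5), (2,5), (2,6), (3,6)

α = atan 0.55 = 28.81°;  2α = 57.62°
n_0 = (+0.4759, +0.8795)
n_1 = (-0.2747, +0.9615)
n_2 = (-0.9686, +0.2486)
n_3 = (-0.6428, -0.7661)
n_4 = (+0.1006, -0.9949)
n_5 = (+0.9312, -0.3644)
n_6 = (+0.9325, +0.3612)
  (0,1): δ = 135.64°  ·
  (0,2): δ = 75.98°  ·
  (0,3): δ = 11.58°  ✓
  (0,4): δ = 34.19°  ✓
  (0,5): δ = 97.05°  ·
  (0,6): δ = 139.59°  ·
  (1,2): δ = 120.34°  ·
  (1,3): δ = 55.94°  ✓
  (1,4): δ = 10.17°  ✓
  (1,5): δ = 52.68°  ✓
  (1,6): δ = 95.23°  ·
  (2,3): δ = 115.61°  ·
  (2,4): δ = 69.83°  ·
  (2,5): δ = 6.98°  ✓
  (2,6): δ = 35.57°  ✓
  (3,4): δ = 134.23°  ·
  (3,5): δ = 71.37°  ·
  (3,6): δ = 28.82°  ✓
  (4,5): δ = 117.14°  ·
  (4,6): δ = 74.60°  ·
  (5,6): δ = 137.45°  ·
antipodal pairs: 8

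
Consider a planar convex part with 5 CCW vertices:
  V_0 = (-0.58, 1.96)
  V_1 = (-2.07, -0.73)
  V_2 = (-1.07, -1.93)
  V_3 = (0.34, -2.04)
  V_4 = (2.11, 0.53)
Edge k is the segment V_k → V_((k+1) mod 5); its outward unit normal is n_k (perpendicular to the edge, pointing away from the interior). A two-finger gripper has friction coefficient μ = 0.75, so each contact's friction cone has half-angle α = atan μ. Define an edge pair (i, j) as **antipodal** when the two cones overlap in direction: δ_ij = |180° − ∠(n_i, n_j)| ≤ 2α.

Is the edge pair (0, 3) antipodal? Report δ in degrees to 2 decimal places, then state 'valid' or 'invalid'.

δ = 5.57°, valid

α = atan 0.75 = 36.87°;  2α = 73.74°
edge 0: e_0 = (-1.49, -2.69);  n_0 = (-0.8748, +0.4845)
edge 3: e_3 = (+1.77, +2.57);  n_3 = (+0.8236, -0.5672)
∠(n_0, n_3) = 174.43°
δ = |180° − 174.43°| = 5.57°
5.57° ≤ 2α = 73.74°  →  valid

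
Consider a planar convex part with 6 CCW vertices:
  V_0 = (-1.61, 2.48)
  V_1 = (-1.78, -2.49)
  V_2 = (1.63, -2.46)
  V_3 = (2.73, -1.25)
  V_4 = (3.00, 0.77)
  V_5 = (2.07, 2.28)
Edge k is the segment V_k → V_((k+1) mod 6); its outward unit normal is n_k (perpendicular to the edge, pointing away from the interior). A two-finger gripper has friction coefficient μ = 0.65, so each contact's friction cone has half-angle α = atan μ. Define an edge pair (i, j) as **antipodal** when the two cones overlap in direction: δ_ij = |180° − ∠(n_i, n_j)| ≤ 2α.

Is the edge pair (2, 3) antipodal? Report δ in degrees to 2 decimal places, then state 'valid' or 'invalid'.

α = atan 0.65 = 33.02°;  2α = 66.05°
edge 2: e_2 = (+1.10, +1.21);  n_2 = (+0.7399, -0.6727)
edge 3: e_3 = (+0.27, +2.02);  n_3 = (+0.9912, -0.1325)
∠(n_2, n_3) = 34.66°
δ = |180° − 34.66°| = 145.34°
145.34° > 2α = 66.05°  →  invalid

δ = 145.34°, invalid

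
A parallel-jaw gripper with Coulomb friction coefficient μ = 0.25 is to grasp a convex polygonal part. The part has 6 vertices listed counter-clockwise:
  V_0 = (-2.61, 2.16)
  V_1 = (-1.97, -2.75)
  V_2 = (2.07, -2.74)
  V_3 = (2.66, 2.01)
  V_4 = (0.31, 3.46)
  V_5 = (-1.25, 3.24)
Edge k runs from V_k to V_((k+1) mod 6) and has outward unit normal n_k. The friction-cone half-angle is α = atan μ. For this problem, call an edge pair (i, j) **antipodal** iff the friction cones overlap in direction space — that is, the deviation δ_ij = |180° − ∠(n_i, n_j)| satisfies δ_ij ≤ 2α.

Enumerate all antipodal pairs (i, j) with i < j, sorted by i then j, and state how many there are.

count = 2; pairs: (0,2), (1,4)

α = atan 0.25 = 14.04°;  2α = 28.07°
n_0 = (-0.9916, -0.1293)
n_1 = (+0.0025, -1.0000)
n_2 = (+0.9924, -0.1233)
n_3 = (+0.5251, +0.8510)
n_4 = (-0.1396, +0.9902)
n_5 = (-0.6219, +0.7831)
  (0,1): δ = 97.28°  ·
  (0,2): δ = 14.51°  ✓
  (0,3): δ = 50.90°  ·
  (0,4): δ = 90.60°  ·
  (0,5): δ = 121.03°  ·
  (1,2): δ = 97.22°  ·
  (1,3): δ = 31.82°  ·
  (1,4): δ = 7.89°  ✓
  (1,5): δ = 38.31°  ·
  (2,3): δ = 114.59°  ·
  (2,4): δ = 74.89°  ·
  (2,5): δ = 44.47°  ·
  (3,4): δ = 140.30°  ·
  (3,5): δ = 109.87°  ·
  (4,5): δ = 149.57°  ·
antipodal pairs: 2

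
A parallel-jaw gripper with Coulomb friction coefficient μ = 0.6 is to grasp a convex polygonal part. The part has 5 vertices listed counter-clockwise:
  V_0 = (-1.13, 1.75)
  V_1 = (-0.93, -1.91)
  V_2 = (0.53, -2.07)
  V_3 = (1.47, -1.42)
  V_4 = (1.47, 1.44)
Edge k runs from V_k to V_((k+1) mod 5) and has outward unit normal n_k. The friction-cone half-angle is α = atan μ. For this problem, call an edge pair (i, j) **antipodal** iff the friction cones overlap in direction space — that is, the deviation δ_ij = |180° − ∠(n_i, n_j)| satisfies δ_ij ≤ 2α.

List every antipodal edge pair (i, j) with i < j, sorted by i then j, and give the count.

α = atan 0.6 = 30.96°;  2α = 61.93°
n_0 = (-0.9985, -0.0546)
n_1 = (-0.1089, -0.9940)
n_2 = (+0.5688, -0.8225)
n_3 = (+1.0000, -0.0000)
n_4 = (+0.1184, +0.9930)
  (0,1): δ = 99.38°  ·
  (0,2): δ = 58.46°  ✓
  (0,3): δ = 3.13°  ✓
  (0,4): δ = 80.07°  ·
  (1,2): δ = 139.08°  ·
  (1,3): δ = 83.75°  ·
  (1,4): δ = 0.55°  ✓
  (2,3): δ = 124.66°  ·
  (2,4): δ = 41.46°  ✓
  (3,4): δ = 96.80°  ·
antipodal pairs: 4

count = 4; pairs: (0,2), (0,3), (1,4), (2,4)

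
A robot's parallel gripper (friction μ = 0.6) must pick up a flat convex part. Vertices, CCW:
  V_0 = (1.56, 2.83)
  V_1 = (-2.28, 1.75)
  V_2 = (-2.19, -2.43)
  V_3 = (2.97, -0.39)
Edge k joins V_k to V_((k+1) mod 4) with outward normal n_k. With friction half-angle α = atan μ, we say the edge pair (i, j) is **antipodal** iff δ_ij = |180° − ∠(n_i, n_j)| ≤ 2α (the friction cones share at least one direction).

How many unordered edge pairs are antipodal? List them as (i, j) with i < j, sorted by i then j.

count = 2; pairs: (0,2), (1,3)

α = atan 0.6 = 30.96°;  2α = 61.93°
n_0 = (-0.2707, +0.9627)
n_1 = (-0.9998, -0.0215)
n_2 = (+0.3677, -0.9300)
n_3 = (+0.9160, +0.4011)
  (0,1): δ = 104.48°  ·
  (0,2): δ = 5.86°  ✓
  (0,3): δ = 97.94°  ·
  (1,2): δ = 69.66°  ·
  (1,3): δ = 22.41°  ✓
  (2,3): δ = 87.92°  ·
antipodal pairs: 2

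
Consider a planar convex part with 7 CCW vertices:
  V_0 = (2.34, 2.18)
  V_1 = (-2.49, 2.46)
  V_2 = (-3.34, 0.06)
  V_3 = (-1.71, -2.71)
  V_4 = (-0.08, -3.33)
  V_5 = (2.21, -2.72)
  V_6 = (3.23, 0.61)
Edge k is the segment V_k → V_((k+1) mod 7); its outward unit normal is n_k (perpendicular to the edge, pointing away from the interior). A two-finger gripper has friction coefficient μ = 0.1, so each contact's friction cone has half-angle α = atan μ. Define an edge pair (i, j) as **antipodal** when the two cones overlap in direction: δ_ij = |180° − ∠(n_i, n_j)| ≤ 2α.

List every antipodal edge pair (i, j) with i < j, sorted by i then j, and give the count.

count = 2; pairs: (1,5), (2,6)

α = atan 0.1 = 5.71°;  2α = 11.42°
n_0 = (+0.0579, +0.9983)
n_1 = (-0.9426, +0.3338)
n_2 = (-0.8619, -0.5072)
n_3 = (-0.3555, -0.9347)
n_4 = (+0.2574, -0.9663)
n_5 = (+0.9562, -0.2929)
n_6 = (+0.8699, +0.4932)
  (0,1): δ = 106.18°  ·
  (0,2): δ = 56.21°  ·
  (0,3): δ = 17.51°  ·
  (0,4): δ = 18.23°  ·
  (0,5): δ = 76.29°  ·
  (0,6): δ = 122.87°  ·
  (1,2): δ = 130.02°  ·
  (1,3): δ = 91.32°  ·
  (1,4): δ = 55.58°  ·
  (1,5): δ = 2.47°  ✓
  (1,6): δ = 49.05°  ·
  (2,3): δ = 141.30°  ·
  (2,4): δ = 105.56°  ·
  (2,5): δ = 47.50°  ·
  (2,6): δ = 0.93°  ✓
  (3,4): δ = 144.26°  ·
  (3,5): δ = 86.20°  ·
  (3,6): δ = 39.63°  ·
  (4,5): δ = 121.95°  ·
  (4,6): δ = 75.37°  ·
  (5,6): δ = 133.42°  ·
antipodal pairs: 2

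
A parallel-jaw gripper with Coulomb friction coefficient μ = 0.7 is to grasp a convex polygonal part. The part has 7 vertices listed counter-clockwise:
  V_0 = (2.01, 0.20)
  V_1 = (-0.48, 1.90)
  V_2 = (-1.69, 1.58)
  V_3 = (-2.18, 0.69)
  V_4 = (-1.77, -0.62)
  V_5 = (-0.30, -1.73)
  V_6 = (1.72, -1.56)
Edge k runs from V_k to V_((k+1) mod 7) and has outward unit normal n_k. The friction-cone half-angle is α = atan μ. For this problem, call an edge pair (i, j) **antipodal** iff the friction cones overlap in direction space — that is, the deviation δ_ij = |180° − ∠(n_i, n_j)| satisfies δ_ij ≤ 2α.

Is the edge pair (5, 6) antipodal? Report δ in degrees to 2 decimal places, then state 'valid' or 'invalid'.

α = atan 0.7 = 34.99°;  2α = 69.98°
edge 5: e_5 = (+2.02, +0.17);  n_5 = (+0.0839, -0.9965)
edge 6: e_6 = (+0.29, +1.76);  n_6 = (+0.9867, -0.1626)
∠(n_5, n_6) = 75.83°
δ = |180° − 75.83°| = 104.17°
104.17° > 2α = 69.98°  →  invalid

δ = 104.17°, invalid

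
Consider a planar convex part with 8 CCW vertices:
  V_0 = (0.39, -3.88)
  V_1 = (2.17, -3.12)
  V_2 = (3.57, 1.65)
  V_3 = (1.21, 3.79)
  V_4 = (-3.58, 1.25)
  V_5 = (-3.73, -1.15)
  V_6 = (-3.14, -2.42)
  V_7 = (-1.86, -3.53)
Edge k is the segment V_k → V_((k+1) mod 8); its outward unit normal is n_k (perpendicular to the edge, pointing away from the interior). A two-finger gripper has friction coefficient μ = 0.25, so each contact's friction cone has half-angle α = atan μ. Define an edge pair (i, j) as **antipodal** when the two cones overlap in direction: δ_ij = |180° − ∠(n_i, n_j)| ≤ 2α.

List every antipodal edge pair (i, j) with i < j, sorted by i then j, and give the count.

count = 4; pairs: (0,3), (1,4), (2,5), (2,6)

α = atan 0.25 = 14.04°;  2α = 28.07°
n_0 = (+0.3927, -0.9197)
n_1 = (+0.9595, -0.2816)
n_2 = (+0.6717, +0.7408)
n_3 = (-0.4685, +0.8835)
n_4 = (-0.9981, +0.0624)
n_5 = (-0.9069, -0.4213)
n_6 = (-0.6552, -0.7555)
n_7 = (-0.1537, -0.9881)
  (0,1): δ = 129.48°  ·
  (0,2): δ = 65.32°  ·
  (0,3): δ = 4.81°  ✓
  (0,4): δ = 63.30°  ·
  (0,5): δ = 91.80°  ·
  (0,6): δ = 115.95°  ·
  (0,7): δ = 148.04°  ·
  (1,2): δ = 115.84°  ·
  (1,3): δ = 45.71°  ·
  (1,4): δ = 12.78°  ✓
  (1,5): δ = 41.28°  ·
  (1,6): δ = 65.43°  ·
  (1,7): δ = 97.52°  ·
  (2,3): δ = 109.86°  ·
  (2,4): δ = 51.38°  ·
  (2,5): δ = 22.88°  ✓
  (2,6): δ = 1.27°  ✓
  (2,7): δ = 33.36°  ·
  (3,4): δ = 121.51°  ·
  (3,5): δ = 93.02°  ·
  (3,6): δ = 68.87°  ·
  (3,7): δ = 36.78°  ·
  (4,5): δ = 151.51°  ·
  (4,6): δ = 127.36°  ·
  (4,7): δ = 95.27°  ·
  (5,6): δ = 155.85°  ·
  (5,7): δ = 123.76°  ·
  (6,7): δ = 147.91°  ·
antipodal pairs: 4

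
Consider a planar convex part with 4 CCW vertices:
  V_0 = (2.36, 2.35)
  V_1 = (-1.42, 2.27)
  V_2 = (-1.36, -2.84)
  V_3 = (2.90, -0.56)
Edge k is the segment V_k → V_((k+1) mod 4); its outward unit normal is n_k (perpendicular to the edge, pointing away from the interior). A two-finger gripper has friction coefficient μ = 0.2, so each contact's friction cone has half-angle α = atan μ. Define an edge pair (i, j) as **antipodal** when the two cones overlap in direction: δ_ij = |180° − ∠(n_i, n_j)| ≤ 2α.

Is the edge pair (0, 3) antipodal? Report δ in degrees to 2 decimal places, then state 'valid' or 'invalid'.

δ = 99.30°, invalid

α = atan 0.2 = 11.31°;  2α = 22.62°
edge 0: e_0 = (-3.78, -0.08);  n_0 = (-0.0212, +0.9998)
edge 3: e_3 = (-0.54, +2.91);  n_3 = (+0.9832, +0.1825)
∠(n_0, n_3) = 80.70°
δ = |180° − 80.70°| = 99.30°
99.30° > 2α = 22.62°  →  invalid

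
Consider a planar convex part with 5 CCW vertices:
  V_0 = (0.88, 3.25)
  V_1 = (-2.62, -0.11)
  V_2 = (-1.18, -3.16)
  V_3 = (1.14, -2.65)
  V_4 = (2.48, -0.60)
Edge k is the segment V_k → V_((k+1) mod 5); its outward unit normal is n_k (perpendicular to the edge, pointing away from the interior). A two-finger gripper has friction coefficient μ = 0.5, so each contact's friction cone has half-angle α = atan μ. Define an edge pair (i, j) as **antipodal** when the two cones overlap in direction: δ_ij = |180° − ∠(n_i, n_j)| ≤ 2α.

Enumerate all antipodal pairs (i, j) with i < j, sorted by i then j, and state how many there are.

count = 3; pairs: (0,2), (0,3), (1,4)

α = atan 0.5 = 26.57°;  2α = 53.13°
n_0 = (-0.6925, +0.7214)
n_1 = (-0.9043, -0.4269)
n_2 = (+0.2147, -0.9767)
n_3 = (+0.8370, -0.5471)
n_4 = (+0.9234, +0.3838)
  (0,1): δ = 108.56°  ·
  (0,2): δ = 31.43°  ✓
  (0,3): δ = 13.00°  ✓
  (0,4): δ = 68.74°  ·
  (1,2): δ = 102.88°  ·
  (1,3): δ = 58.44°  ·
  (1,4): δ = 2.71°  ✓
  (2,3): δ = 135.57°  ·
  (2,4): δ = 79.83°  ·
  (3,4): δ = 124.26°  ·
antipodal pairs: 3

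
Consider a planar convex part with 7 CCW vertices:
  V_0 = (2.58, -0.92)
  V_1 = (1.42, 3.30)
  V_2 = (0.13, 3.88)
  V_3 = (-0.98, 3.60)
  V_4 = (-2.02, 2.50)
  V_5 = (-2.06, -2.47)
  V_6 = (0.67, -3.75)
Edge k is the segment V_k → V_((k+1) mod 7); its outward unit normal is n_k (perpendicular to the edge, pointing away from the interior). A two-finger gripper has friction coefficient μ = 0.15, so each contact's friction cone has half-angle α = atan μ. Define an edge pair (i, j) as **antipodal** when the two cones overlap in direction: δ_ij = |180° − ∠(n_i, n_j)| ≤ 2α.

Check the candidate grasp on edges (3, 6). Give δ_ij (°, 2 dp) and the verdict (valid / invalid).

α = atan 0.15 = 8.53°;  2α = 17.06°
edge 3: e_3 = (-1.04, -1.10);  n_3 = (-0.7266, +0.6870)
edge 6: e_6 = (+1.91, +2.83);  n_6 = (+0.8289, -0.5594)
∠(n_3, n_6) = 170.62°
δ = |180° − 170.62°| = 9.38°
9.38° ≤ 2α = 17.06°  →  valid

δ = 9.38°, valid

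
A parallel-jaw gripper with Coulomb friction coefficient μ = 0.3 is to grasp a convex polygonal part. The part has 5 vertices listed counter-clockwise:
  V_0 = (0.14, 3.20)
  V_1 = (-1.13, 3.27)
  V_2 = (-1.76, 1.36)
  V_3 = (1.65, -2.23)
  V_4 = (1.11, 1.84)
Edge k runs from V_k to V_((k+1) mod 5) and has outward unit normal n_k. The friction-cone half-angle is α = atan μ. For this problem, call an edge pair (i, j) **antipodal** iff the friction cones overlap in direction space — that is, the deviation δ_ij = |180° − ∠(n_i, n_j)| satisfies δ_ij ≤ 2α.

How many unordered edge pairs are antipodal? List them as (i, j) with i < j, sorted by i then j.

α = atan 0.3 = 16.70°;  2α = 33.40°
n_0 = (+0.0550, +0.9985)
n_1 = (-0.9497, +0.3132)
n_2 = (-0.7250, -0.6887)
n_3 = (+0.9913, +0.1315)
n_4 = (+0.8141, +0.5807)
  (0,1): δ = 105.10°  ·
  (0,2): δ = 43.32°  ·
  (0,3): δ = 100.71°  ·
  (0,4): δ = 128.65°  ·
  (1,2): δ = 118.22°  ·
  (1,3): δ = 25.81°  ✓
  (1,4): δ = 53.75°  ·
  (2,3): δ = 35.97°  ·
  (2,4): δ = 8.03°  ✓
  (3,4): δ = 152.06°  ·
antipodal pairs: 2

count = 2; pairs: (1,3), (2,4)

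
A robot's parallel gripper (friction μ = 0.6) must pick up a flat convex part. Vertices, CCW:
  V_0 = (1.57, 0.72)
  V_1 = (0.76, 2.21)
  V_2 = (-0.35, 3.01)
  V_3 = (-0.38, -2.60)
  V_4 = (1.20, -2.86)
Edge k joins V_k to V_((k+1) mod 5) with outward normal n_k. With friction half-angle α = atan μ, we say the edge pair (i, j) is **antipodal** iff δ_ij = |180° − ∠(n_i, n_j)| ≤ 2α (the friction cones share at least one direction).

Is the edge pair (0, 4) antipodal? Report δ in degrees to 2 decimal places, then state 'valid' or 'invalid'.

α = atan 0.6 = 30.96°;  2α = 61.93°
edge 0: e_0 = (-0.81, +1.49);  n_0 = (+0.8786, +0.4776)
edge 4: e_4 = (+0.37, +3.58);  n_4 = (+0.9947, -0.1028)
∠(n_0, n_4) = 34.43°
δ = |180° − 34.43°| = 145.57°
145.57° > 2α = 61.93°  →  invalid

δ = 145.57°, invalid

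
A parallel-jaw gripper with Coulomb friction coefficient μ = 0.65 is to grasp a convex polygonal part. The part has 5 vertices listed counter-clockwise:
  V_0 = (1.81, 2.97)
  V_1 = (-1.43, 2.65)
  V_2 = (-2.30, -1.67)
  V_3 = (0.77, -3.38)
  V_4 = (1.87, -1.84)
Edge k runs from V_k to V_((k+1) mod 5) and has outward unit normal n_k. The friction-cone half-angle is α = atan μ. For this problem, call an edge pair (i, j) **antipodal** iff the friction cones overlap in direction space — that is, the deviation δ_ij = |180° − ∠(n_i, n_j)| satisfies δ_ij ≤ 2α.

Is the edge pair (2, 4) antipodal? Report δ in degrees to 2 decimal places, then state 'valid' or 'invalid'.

α = atan 0.65 = 33.02°;  2α = 66.05°
edge 2: e_2 = (+3.07, -1.71);  n_2 = (-0.4866, -0.8736)
edge 4: e_4 = (-0.06, +4.81);  n_4 = (+0.9999, +0.0125)
∠(n_2, n_4) = 119.83°
δ = |180° − 119.83°| = 60.17°
60.17° ≤ 2α = 66.05°  →  valid

δ = 60.17°, valid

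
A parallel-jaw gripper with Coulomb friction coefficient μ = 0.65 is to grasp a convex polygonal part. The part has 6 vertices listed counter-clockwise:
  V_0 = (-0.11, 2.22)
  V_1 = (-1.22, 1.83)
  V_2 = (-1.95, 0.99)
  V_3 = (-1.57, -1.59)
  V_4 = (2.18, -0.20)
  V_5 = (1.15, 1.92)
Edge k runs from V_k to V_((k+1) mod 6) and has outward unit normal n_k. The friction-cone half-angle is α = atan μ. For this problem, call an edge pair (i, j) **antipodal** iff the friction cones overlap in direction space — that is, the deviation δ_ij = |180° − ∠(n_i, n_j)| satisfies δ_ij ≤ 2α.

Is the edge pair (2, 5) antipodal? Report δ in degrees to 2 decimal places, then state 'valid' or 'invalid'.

α = atan 0.65 = 33.02°;  2α = 66.05°
edge 2: e_2 = (+0.38, -2.58);  n_2 = (-0.9893, -0.1457)
edge 5: e_5 = (-1.26, +0.30);  n_5 = (+0.2316, +0.9728)
∠(n_2, n_5) = 111.77°
δ = |180° − 111.77°| = 68.23°
68.23° > 2α = 66.05°  →  invalid

δ = 68.23°, invalid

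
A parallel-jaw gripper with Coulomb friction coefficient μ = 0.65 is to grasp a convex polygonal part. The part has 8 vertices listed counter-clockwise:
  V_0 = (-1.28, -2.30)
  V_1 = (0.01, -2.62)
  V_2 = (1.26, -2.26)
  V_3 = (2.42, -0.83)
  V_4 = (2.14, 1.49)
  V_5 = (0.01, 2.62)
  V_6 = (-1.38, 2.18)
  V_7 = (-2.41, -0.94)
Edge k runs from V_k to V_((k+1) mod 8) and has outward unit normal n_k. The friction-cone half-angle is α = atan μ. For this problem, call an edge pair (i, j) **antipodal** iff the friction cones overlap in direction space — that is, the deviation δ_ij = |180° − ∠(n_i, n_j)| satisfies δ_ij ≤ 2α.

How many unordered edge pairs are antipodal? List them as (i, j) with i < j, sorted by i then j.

α = atan 0.65 = 33.02°;  2α = 66.05°
n_0 = (-0.2408, -0.9706)
n_1 = (+0.2768, -0.9609)
n_2 = (+0.7766, -0.6300)
n_3 = (+0.9928, +0.1198)
n_4 = (+0.4686, +0.8834)
n_5 = (-0.3018, +0.9534)
n_6 = (-0.9496, +0.3135)
n_7 = (-0.7691, -0.6391)
  (0,1): δ = 150.00°  ·
  (0,2): δ = 115.12°  ·
  (0,3): δ = 69.19°  ·
  (0,4): δ = 14.01°  ✓
  (0,5): δ = 31.50°  ✓
  (0,6): δ = 85.66°  ·
  (0,7): δ = 143.65°  ·
  (1,2): δ = 145.11°  ·
  (1,3): δ = 99.18°  ·
  (1,4): δ = 44.01°  ✓
  (1,5): δ = 1.50°  ✓
  (1,6): δ = 55.66°  ✓
  (1,7): δ = 113.66°  ·
  (2,3): δ = 134.07°  ·
  (2,4): δ = 78.90°  ·
  (2,5): δ = 33.39°  ✓
  (2,6): δ = 20.78°  ✓
  (2,7): δ = 78.77°  ·
  (3,4): δ = 124.83°  ·
  (3,5): δ = 79.32°  ·
  (3,6): δ = 25.15°  ✓
  (3,7): δ = 32.84°  ✓
  (4,5): δ = 134.49°  ·
  (4,6): δ = 80.32°  ·
  (4,7): δ = 22.33°  ✓
  (5,6): δ = 125.83°  ·
  (5,7): δ = 67.84°  ·
  (6,7): δ = 122.01°  ·
antipodal pairs: 10

count = 10; pairs: (0,4), (0,5), (1,4), (1,5), (1,6), (2,5), (2,6), (3,6), (3,7), (4,7)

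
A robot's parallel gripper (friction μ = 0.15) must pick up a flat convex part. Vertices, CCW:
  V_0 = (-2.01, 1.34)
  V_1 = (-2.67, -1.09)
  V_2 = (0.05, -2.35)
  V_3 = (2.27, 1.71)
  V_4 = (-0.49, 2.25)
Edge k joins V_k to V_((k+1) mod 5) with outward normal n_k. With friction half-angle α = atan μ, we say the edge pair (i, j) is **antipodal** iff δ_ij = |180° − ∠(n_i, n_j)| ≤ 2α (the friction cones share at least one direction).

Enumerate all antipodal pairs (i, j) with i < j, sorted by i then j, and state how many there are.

count = 2; pairs: (0,2), (1,3)

α = atan 0.15 = 8.53°;  2α = 17.06°
n_0 = (-0.9650, +0.2621)
n_1 = (-0.4203, -0.9074)
n_2 = (+0.8774, -0.4798)
n_3 = (+0.1920, +0.9814)
n_4 = (-0.5137, +0.8580)
  (0,1): δ = 99.66°  ·
  (0,2): δ = 13.47°  ✓
  (0,3): δ = 94.13°  ·
  (0,4): δ = 136.10°  ·
  (1,2): δ = 93.81°  ·
  (1,3): δ = 13.79°  ✓
  (1,4): δ = 55.76°  ·
  (2,3): δ = 72.40°  ·
  (2,4): δ = 30.42°  ·
  (3,4): δ = 138.02°  ·
antipodal pairs: 2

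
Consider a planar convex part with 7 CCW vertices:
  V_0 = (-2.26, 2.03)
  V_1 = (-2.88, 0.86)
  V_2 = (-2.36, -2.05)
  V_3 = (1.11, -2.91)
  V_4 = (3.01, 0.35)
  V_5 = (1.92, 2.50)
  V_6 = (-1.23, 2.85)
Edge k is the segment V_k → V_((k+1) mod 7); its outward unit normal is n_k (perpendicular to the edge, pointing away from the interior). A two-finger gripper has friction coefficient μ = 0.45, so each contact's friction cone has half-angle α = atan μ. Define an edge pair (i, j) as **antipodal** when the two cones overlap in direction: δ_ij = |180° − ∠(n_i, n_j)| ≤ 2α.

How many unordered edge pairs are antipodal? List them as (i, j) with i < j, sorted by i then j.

count = 5; pairs: (0,3), (1,3), (1,4), (2,5), (3,6)

α = atan 0.45 = 24.23°;  2α = 48.46°
n_0 = (-0.8836, +0.4682)
n_1 = (-0.9844, -0.1759)
n_2 = (-0.2406, -0.9706)
n_3 = (+0.8640, -0.5035)
n_4 = (+0.8919, +0.4522)
n_5 = (+0.1104, +0.9939)
n_6 = (-0.6228, +0.7823)
  (0,1): δ = 141.95°  ·
  (0,2): δ = 76.00°  ·
  (0,3): δ = 2.31°  ✓
  (0,4): δ = 54.80°  ·
  (0,5): δ = 111.58°  ·
  (0,6): δ = 156.44°  ·
  (1,2): δ = 114.05°  ·
  (1,3): δ = 40.37°  ✓
  (1,4): δ = 16.75°  ✓
  (1,5): δ = 73.53°  ·
  (1,6): δ = 118.39°  ·
  (2,3): δ = 106.31°  ·
  (2,4): δ = 49.20°  ·
  (2,5): δ = 7.58°  ✓
  (2,6): δ = 52.44°  ·
  (3,4): δ = 122.88°  ·
  (3,5): δ = 66.11°  ·
  (3,6): δ = 21.24°  ✓
  (4,5): δ = 123.22°  ·
  (4,6): δ = 78.36°  ·
  (5,6): δ = 135.14°  ·
antipodal pairs: 5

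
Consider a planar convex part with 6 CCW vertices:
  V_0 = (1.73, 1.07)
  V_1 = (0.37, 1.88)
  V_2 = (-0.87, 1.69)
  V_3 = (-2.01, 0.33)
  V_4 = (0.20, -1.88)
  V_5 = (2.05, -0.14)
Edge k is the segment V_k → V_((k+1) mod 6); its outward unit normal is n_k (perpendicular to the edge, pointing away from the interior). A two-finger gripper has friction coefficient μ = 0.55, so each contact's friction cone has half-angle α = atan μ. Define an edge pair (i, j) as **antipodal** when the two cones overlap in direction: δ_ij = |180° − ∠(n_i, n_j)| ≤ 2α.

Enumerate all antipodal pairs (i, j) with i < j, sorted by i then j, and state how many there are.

α = atan 0.55 = 28.81°;  2α = 57.62°
n_0 = (+0.5117, +0.8592)
n_1 = (-0.1515, +0.9885)
n_2 = (-0.7664, +0.6424)
n_3 = (-0.7071, -0.7071)
n_4 = (+0.6851, -0.7284)
n_5 = (+0.9668, +0.2557)
  (0,1): δ = 140.51°  ·
  (0,2): δ = 99.19°  ·
  (0,3): δ = 14.22°  ✓
  (0,4): δ = 74.02°  ·
  (0,5): δ = 135.59°  ·
  (1,2): δ = 138.68°  ·
  (1,3): δ = 53.71°  ✓
  (1,4): δ = 34.53°  ✓
  (1,5): δ = 96.10°  ·
  (2,3): δ = 95.03°  ·
  (2,4): δ = 6.78°  ✓
  (2,5): δ = 54.78°  ✓
  (3,4): δ = 91.76°  ·
  (3,5): δ = 30.19°  ✓
  (4,5): δ = 118.43°  ·
antipodal pairs: 6

count = 6; pairs: (0,3), (1,3), (1,4), (2,4), (2,5), (3,5)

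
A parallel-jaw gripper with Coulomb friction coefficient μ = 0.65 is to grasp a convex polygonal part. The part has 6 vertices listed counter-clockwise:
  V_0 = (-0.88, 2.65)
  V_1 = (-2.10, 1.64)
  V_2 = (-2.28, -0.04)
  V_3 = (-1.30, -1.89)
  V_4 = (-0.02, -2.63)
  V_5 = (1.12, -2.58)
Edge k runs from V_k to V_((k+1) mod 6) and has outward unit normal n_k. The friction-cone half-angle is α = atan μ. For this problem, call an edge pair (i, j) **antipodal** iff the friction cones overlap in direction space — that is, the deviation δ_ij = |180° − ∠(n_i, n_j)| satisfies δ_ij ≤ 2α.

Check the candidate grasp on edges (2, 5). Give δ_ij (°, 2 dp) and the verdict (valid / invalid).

δ = 6.98°, valid

α = atan 0.65 = 33.02°;  2α = 66.05°
edge 2: e_2 = (+0.98, -1.85);  n_2 = (-0.8837, -0.4681)
edge 5: e_5 = (-2.00, +5.23);  n_5 = (+0.9340, +0.3572)
∠(n_2, n_5) = 173.02°
δ = |180° − 173.02°| = 6.98°
6.98° ≤ 2α = 66.05°  →  valid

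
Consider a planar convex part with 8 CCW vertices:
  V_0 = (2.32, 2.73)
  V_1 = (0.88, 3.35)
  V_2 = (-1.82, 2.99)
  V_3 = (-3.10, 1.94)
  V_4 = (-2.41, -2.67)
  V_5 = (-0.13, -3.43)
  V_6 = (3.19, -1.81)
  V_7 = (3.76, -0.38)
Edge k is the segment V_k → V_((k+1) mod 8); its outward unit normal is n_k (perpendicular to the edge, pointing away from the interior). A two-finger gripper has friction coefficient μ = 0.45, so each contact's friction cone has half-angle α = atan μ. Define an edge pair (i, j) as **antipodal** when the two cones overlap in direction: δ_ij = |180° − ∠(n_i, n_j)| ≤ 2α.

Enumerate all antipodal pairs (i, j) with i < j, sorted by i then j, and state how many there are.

α = atan 0.45 = 24.23°;  2α = 48.46°
n_0 = (+0.3955, +0.9185)
n_1 = (-0.1322, +0.9912)
n_2 = (-0.6342, +0.7731)
n_3 = (-0.9890, -0.1480)
n_4 = (-0.3162, -0.9487)
n_5 = (+0.4385, -0.8987)
n_6 = (+0.9289, -0.3703)
n_7 = (+0.9074, +0.4202)
  (0,1): δ = 149.11°  ·
  (0,2): δ = 117.34°  ·
  (0,3): δ = 58.19°  ·
  (0,4): δ = 4.86°  ✓
  (0,5): δ = 49.30°  ·
  (0,6): δ = 91.56°  ·
  (0,7): δ = 138.14°  ·
  (1,2): δ = 148.23°  ·
  (1,3): δ = 89.08°  ·
  (1,4): δ = 26.03°  ✓
  (1,5): δ = 18.42°  ✓
  (1,6): δ = 60.67°  ·
  (1,7): δ = 107.25°  ·
  (2,3): δ = 120.85°  ·
  (2,4): δ = 57.80°  ·
  (2,5): δ = 13.35°  ✓
  (2,6): δ = 28.91°  ✓
  (2,7): δ = 75.48°  ·
  (3,4): δ = 116.95°  ·
  (3,5): δ = 72.50°  ·
  (3,6): δ = 30.24°  ✓
  (3,7): δ = 16.33°  ✓
  (4,5): δ = 135.55°  ·
  (4,6): δ = 93.30°  ·
  (4,7): δ = 46.72°  ✓
  (5,6): δ = 137.74°  ·
  (5,7): δ = 91.16°  ·
  (6,7): δ = 133.42°  ·
antipodal pairs: 8

count = 8; pairs: (0,4), (1,4), (1,5), (2,5), (2,6), (3,6), (3,7), (4,7)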